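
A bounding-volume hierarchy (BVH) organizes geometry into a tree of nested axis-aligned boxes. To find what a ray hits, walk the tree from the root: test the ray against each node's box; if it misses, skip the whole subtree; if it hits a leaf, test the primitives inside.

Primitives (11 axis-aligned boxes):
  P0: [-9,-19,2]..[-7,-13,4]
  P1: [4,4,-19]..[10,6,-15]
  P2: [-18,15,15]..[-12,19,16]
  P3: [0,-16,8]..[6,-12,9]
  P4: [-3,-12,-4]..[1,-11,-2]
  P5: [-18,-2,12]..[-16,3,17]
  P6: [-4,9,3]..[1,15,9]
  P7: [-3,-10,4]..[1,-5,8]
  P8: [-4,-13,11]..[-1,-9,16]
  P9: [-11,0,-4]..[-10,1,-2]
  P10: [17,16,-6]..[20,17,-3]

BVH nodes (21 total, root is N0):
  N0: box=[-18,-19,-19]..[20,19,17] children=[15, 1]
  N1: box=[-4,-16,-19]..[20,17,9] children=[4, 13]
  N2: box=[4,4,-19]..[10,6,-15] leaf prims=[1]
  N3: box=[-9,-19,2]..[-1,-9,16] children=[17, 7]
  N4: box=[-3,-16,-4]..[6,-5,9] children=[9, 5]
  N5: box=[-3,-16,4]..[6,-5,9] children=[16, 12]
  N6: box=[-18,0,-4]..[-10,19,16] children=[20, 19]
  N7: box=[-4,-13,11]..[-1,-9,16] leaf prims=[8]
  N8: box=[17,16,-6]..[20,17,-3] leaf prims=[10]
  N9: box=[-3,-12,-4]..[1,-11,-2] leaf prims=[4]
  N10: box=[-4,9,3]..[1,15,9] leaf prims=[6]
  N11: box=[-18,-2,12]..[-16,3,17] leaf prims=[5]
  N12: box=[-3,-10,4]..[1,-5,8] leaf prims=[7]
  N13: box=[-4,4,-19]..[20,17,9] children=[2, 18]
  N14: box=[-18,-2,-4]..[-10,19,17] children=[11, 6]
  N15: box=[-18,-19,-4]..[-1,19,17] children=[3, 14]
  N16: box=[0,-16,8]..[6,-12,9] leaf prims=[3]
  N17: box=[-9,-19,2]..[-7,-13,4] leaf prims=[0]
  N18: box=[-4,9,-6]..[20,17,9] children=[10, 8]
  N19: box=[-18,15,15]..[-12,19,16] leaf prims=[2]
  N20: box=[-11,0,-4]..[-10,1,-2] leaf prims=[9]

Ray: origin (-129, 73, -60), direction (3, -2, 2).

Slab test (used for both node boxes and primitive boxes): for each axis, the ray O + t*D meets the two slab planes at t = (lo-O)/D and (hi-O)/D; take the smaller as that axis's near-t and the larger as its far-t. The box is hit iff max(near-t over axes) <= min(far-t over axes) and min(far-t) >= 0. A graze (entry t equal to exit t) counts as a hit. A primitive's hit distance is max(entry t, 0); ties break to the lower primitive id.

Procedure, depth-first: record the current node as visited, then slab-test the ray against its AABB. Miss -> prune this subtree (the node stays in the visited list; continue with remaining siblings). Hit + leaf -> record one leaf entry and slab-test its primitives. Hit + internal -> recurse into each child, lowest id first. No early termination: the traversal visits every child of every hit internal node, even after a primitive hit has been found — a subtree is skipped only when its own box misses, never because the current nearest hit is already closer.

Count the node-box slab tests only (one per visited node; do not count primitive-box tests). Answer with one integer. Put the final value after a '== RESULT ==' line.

Traverse from the root:
N0 x:[37,149/3] y:[27,46] z:[41/2,77/2] -> hit [37,77/2], descend [1, 15]
  N1 x:[125/3,149/3] y:[28,89/2] z:[41/2,69/2] -> miss, prune
  N15 x:[37,128/3] y:[27,46] z:[28,77/2] -> hit [37,77/2], descend [3, 14]
    N3 x:[40,128/3] y:[41,46] z:[31,38] -> miss, prune
    N14 x:[37,119/3] y:[27,75/2] z:[28,77/2] -> hit [37,75/2], descend [6, 11]
      N6 x:[37,119/3] y:[27,73/2] z:[28,38] -> miss, prune
      N11 x:[37,113/3] y:[35,75/2] z:[36,77/2] -> hit [37,75/2] leaf, test {P5@t=37}

Summary -> nodes [0, 1, 15, 3, 14, 6, 11]; box-tests=7; leaf-entries=1; first=P5

== RESULT ==
7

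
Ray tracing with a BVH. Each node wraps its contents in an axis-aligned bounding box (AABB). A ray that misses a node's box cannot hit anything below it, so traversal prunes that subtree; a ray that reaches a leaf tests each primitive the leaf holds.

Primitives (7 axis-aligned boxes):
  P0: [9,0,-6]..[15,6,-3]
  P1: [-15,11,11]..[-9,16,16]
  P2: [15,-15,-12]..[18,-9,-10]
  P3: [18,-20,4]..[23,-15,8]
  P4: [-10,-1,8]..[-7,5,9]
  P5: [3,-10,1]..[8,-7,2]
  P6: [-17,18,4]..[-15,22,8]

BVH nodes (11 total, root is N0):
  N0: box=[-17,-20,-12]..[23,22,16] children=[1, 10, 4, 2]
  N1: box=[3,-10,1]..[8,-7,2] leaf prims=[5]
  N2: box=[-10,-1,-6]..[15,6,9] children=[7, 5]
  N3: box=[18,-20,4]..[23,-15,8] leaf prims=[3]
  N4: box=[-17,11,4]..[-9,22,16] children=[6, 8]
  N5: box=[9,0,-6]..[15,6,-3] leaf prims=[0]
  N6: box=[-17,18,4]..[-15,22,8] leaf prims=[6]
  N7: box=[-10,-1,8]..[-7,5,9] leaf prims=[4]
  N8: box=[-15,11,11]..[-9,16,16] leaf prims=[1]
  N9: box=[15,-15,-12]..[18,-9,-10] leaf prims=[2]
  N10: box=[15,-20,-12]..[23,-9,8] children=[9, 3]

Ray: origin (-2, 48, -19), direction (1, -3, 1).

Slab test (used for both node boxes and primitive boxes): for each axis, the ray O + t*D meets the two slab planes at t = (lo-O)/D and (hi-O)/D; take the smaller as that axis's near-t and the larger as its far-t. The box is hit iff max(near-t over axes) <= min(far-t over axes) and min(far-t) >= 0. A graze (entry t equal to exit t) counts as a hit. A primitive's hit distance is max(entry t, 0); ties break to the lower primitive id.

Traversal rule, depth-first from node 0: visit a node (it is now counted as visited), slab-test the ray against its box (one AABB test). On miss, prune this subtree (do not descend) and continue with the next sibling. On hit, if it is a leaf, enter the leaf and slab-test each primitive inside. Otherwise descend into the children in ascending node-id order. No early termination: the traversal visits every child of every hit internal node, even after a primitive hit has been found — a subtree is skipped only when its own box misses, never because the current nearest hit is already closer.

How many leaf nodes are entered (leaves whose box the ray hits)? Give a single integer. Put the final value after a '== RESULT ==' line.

Trace the traversal:
N0 x:[-15,25] y:[26/3,68/3] z:[7,35] -> hit [26/3,68/3], descend [1, 2, 4, 10]
  N1 x:[5,10] y:[55/3,58/3] z:[20,21] -> miss, prune
  N2 x:[-8,17] y:[14,49/3] z:[13,28] -> hit [14,49/3], descend [5, 7]
    N5 x:[11,17] y:[14,16] z:[13,16] -> hit [14,16] leaf, test {P0@t=14}
    N7 x:[-8,-5] y:[43/3,49/3] z:[27,28] -> miss, prune
  N4 x:[-15,-7] y:[26/3,37/3] z:[23,35] -> miss, prune
  N10 x:[17,25] y:[19,68/3] z:[7,27] -> hit [19,68/3], descend [3, 9]
    N3 x:[20,25] y:[21,68/3] z:[23,27] -> miss, prune
    N9 x:[17,20] y:[19,21] z:[7,9] -> miss, prune

9 AABB tests over nodes [0, 1, 2, 5, 7, 4, 10, 3, 9]; 1 leaf entered; closest P0.

== RESULT ==
1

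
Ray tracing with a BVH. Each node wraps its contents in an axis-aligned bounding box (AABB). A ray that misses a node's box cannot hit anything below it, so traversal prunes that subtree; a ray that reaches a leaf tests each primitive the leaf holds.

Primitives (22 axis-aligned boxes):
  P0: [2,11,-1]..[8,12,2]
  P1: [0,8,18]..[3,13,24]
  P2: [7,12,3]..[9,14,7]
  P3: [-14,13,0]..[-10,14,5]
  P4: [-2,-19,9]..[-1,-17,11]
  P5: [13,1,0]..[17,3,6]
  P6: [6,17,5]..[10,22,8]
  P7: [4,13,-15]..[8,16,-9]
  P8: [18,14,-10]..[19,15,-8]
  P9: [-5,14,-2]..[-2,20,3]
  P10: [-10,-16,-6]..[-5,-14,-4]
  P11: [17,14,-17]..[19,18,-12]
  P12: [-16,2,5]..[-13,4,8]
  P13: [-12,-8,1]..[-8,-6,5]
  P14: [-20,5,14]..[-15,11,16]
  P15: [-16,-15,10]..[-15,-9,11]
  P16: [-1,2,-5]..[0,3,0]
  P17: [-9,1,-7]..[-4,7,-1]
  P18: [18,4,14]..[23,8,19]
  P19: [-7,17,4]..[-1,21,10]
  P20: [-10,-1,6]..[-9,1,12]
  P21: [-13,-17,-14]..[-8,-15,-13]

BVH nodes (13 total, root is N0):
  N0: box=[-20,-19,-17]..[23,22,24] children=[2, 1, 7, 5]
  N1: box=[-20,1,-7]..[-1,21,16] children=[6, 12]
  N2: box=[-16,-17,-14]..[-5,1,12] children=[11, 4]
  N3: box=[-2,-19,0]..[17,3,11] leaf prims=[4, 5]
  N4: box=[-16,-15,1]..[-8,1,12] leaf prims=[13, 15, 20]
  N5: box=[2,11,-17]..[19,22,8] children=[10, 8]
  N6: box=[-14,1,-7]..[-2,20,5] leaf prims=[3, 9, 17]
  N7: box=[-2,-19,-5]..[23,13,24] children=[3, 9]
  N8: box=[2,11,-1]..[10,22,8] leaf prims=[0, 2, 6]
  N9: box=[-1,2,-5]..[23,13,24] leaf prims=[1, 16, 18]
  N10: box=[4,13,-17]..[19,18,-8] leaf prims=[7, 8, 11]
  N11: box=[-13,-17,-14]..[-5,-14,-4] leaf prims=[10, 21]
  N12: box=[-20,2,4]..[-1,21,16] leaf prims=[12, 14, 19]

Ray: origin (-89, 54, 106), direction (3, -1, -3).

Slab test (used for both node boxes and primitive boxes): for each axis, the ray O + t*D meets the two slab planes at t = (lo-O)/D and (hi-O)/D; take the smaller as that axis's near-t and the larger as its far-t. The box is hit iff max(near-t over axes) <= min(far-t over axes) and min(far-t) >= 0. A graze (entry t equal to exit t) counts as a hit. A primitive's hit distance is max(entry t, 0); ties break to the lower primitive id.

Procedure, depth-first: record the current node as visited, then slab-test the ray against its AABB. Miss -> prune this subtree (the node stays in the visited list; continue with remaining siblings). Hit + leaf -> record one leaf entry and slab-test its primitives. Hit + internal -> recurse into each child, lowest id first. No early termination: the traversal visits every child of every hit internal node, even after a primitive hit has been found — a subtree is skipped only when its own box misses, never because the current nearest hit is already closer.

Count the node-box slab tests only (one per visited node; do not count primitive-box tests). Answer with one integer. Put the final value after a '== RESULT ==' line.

Walk:
N0 x:[23,112/3] y:[32,73] z:[82/3,41] -> hit [32,112/3], descend [1, 2, 5, 7]
  N1 x:[23,88/3] y:[33,53] z:[30,113/3] -> miss, prune
  N2 x:[73/3,28] y:[53,71] z:[94/3,40] -> miss, prune
  N5 x:[91/3,36] y:[32,43] z:[98/3,41] -> hit [98/3,36], descend [8, 10]
    N8 x:[91/3,33] y:[32,43] z:[98/3,107/3] -> hit [98/3,33] leaf, test {P0(miss), P2(miss), P6@t=98/3}
    N10 x:[31,36] y:[36,41] z:[38,41] -> miss, prune
  N7 x:[29,112/3] y:[41,73] z:[82/3,37] -> miss, prune

7 AABB tests over nodes [0, 1, 2, 5, 8, 10, 7]; 1 leaf entered; closest P6.

== RESULT ==
7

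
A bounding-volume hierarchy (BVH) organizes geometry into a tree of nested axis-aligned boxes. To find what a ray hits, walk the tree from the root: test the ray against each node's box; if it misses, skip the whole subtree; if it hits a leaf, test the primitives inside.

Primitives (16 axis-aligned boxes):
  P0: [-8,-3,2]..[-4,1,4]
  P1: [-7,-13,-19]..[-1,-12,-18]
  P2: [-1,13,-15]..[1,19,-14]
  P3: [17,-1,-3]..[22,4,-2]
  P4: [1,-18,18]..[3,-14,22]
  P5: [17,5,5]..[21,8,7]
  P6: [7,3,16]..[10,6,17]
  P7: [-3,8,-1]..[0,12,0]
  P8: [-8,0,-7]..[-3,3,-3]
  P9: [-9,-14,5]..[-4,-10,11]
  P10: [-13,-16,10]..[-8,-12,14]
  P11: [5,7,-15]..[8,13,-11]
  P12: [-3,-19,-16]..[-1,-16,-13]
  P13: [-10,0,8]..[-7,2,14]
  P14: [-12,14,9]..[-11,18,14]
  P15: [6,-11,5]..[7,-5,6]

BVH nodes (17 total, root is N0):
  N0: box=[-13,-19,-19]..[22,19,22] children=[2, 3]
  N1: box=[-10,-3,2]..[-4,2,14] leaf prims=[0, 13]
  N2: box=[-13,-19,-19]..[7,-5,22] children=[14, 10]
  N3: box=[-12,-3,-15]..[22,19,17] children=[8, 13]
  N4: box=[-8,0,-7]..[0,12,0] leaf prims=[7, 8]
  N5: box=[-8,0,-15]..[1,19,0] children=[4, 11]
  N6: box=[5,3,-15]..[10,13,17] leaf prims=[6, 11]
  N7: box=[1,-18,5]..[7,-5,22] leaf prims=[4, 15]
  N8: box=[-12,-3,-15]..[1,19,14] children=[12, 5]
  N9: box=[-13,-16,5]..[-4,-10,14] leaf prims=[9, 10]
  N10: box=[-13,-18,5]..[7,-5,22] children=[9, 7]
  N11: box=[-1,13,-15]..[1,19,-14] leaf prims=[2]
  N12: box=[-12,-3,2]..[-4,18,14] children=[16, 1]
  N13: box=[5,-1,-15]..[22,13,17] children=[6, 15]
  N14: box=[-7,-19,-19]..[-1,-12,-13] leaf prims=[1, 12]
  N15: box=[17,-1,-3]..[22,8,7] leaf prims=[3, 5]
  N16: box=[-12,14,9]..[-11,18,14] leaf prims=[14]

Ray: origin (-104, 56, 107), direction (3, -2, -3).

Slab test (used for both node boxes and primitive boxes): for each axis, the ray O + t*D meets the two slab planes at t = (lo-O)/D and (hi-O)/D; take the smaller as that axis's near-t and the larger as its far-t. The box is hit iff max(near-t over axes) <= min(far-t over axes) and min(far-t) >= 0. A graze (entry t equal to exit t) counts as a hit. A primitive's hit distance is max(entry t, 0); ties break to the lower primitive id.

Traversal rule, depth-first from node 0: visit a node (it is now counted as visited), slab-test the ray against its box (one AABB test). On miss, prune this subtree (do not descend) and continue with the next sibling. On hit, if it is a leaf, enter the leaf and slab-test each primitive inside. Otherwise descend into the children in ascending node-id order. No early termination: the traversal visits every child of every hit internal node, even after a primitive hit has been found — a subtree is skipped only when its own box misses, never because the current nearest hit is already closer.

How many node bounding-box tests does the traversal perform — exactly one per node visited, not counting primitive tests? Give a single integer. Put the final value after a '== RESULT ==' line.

Walk:
N0 x:[91/3,42] y:[37/2,75/2] z:[85/3,42] -> hit [91/3,75/2], descend [2, 3]
  N2 x:[91/3,37] y:[61/2,75/2] z:[85/3,42] -> hit [61/2,37], descend [10, 14]
    N10 x:[91/3,37] y:[61/2,37] z:[85/3,34] -> hit [61/2,34], descend [7, 9]
      N7 x:[35,37] y:[61/2,37] z:[85/3,34] -> miss, prune
      N9 x:[91/3,100/3] y:[33,36] z:[31,34] -> hit [33,100/3] leaf, test {P9@t=33, P10(miss)}
    N14 x:[97/3,103/3] y:[34,75/2] z:[40,42] -> miss, prune
  N3 x:[92/3,42] y:[37/2,59/2] z:[30,122/3] -> miss, prune

Visited [0, 2, 10, 7, 9, 14, 3]. Tests: 7 box, 1 leaf. Nearest: P9.

== RESULT ==
7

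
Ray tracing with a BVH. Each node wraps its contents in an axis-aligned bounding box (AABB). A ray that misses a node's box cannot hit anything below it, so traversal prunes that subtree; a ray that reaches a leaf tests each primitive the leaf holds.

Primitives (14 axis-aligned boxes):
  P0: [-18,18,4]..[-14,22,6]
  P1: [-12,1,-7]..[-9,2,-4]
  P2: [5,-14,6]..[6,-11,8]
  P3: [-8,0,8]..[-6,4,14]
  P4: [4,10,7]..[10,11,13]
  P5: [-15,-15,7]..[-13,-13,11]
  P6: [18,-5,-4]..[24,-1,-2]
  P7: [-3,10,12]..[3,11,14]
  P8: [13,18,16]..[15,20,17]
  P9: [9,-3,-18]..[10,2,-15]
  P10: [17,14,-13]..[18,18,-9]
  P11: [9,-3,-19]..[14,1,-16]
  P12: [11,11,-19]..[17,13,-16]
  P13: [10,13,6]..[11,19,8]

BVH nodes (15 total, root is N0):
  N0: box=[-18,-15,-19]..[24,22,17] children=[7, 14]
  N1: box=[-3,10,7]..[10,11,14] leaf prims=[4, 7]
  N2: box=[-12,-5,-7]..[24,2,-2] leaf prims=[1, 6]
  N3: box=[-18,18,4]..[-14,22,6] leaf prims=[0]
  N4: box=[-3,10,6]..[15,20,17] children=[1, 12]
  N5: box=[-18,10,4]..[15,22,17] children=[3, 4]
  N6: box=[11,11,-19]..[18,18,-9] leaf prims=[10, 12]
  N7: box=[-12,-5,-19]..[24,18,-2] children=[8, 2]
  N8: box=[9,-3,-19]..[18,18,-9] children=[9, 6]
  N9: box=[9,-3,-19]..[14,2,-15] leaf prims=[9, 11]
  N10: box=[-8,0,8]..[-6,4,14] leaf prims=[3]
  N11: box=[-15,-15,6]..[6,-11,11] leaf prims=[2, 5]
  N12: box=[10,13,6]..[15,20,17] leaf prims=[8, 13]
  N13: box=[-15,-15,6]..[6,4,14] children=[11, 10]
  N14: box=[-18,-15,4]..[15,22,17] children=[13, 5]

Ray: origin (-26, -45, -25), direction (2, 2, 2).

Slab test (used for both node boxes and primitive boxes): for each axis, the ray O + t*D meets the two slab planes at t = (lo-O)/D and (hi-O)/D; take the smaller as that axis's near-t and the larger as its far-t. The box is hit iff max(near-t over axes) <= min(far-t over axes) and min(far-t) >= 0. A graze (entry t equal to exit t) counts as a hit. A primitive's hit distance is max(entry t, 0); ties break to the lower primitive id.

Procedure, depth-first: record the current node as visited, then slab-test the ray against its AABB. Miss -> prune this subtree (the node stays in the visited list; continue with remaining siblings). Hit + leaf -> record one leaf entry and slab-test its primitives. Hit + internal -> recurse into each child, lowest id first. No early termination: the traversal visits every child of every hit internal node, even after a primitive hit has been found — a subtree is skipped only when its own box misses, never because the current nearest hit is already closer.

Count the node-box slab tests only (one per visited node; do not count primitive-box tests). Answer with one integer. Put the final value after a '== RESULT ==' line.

Traverse from the root:
N0 x:[4,25] y:[15,67/2] z:[3,21] -> hit [15,21], descend [7, 14]
  N7 x:[7,25] y:[20,63/2] z:[3,23/2] -> miss, prune
  N14 x:[4,41/2] y:[15,67/2] z:[29/2,21] -> hit [15,41/2], descend [5, 13]
    N5 x:[4,41/2] y:[55/2,67/2] z:[29/2,21] -> miss, prune
    N13 x:[11/2,16] y:[15,49/2] z:[31/2,39/2] -> hit [31/2,16], descend [10, 11]
      N10 x:[9,10] y:[45/2,49/2] z:[33/2,39/2] -> miss, prune
      N11 x:[11/2,16] y:[15,17] z:[31/2,18] -> hit [31/2,16] leaf, test {P2@t=31/2, P5(miss)}

7 AABB tests over nodes [0, 7, 14, 5, 13, 10, 11]; 1 leaf entered; closest P2.

== RESULT ==
7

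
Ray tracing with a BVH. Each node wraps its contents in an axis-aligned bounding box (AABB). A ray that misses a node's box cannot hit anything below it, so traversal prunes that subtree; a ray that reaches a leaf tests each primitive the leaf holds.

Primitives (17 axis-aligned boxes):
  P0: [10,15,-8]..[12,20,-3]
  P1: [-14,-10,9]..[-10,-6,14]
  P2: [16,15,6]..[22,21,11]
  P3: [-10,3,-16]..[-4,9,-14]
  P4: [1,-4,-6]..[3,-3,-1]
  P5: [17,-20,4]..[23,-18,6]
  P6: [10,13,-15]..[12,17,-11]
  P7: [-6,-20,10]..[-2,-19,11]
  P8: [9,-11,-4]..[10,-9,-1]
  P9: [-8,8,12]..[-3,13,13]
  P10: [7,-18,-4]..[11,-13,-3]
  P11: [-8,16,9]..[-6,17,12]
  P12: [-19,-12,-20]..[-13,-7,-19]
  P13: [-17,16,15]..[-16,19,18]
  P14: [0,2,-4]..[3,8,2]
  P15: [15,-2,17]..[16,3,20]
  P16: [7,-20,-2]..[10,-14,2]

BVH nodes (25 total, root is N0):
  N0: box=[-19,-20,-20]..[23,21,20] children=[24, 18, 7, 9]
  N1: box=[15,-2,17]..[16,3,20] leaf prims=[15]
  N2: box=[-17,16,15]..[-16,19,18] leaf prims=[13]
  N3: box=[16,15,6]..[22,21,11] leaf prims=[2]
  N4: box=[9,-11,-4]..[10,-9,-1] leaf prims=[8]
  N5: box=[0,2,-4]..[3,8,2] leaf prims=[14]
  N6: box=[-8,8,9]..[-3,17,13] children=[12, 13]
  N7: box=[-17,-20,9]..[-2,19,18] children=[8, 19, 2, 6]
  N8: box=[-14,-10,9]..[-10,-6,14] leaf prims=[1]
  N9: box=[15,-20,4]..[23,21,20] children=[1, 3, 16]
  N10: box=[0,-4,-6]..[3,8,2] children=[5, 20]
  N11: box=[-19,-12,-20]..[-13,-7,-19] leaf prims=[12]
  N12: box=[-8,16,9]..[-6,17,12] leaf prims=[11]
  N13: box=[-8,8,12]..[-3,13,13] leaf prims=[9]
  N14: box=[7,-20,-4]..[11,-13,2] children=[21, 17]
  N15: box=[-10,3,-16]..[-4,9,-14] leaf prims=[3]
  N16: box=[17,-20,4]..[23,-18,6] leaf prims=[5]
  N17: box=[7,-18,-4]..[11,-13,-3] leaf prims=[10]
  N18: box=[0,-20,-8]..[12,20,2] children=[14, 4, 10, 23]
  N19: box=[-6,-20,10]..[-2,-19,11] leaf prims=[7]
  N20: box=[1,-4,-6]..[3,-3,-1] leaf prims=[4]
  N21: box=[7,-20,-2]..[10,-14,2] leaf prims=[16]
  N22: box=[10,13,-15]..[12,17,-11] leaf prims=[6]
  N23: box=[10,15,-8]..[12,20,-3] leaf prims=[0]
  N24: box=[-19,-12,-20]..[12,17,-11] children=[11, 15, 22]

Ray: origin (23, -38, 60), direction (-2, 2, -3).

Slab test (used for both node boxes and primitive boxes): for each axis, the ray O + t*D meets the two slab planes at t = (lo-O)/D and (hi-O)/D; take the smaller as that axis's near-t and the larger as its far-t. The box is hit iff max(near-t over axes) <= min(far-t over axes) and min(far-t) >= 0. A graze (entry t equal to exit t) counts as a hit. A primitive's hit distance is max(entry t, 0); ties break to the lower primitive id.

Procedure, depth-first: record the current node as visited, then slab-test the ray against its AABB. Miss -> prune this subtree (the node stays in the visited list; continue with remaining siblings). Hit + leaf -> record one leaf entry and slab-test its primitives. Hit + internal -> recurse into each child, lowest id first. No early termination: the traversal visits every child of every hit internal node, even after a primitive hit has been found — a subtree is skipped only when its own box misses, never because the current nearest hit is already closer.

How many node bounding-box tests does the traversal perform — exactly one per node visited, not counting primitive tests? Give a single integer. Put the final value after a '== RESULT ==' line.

Trace the traversal:
N0 x:[0,21] y:[9,59/2] z:[40/3,80/3] -> hit [40/3,21], descend [7, 9, 18, 24]
  N7 x:[25/2,20] y:[9,57/2] z:[14,17] -> hit [14,17], descend [2, 6, 8, 19]
    N2 x:[39/2,20] y:[27,57/2] z:[14,15] -> miss, prune
    N6 x:[13,31/2] y:[23,55/2] z:[47/3,17] -> miss, prune
    N8 x:[33/2,37/2] y:[14,16] z:[46/3,17] -> miss, prune
    N19 x:[25/2,29/2] y:[9,19/2] z:[49/3,50/3] -> miss, prune
  N9 x:[0,4] y:[9,59/2] z:[40/3,56/3] -> miss, prune
  N18 x:[11/2,23/2] y:[9,29] z:[58/3,68/3] -> miss, prune
  N24 x:[11/2,21] y:[13,55/2] z:[71/3,80/3] -> miss, prune

9 AABB tests over nodes [0, 7, 2, 6, 8, 19, 9, 18, 24]; 0 leaves entered; closest miss.

== RESULT ==
9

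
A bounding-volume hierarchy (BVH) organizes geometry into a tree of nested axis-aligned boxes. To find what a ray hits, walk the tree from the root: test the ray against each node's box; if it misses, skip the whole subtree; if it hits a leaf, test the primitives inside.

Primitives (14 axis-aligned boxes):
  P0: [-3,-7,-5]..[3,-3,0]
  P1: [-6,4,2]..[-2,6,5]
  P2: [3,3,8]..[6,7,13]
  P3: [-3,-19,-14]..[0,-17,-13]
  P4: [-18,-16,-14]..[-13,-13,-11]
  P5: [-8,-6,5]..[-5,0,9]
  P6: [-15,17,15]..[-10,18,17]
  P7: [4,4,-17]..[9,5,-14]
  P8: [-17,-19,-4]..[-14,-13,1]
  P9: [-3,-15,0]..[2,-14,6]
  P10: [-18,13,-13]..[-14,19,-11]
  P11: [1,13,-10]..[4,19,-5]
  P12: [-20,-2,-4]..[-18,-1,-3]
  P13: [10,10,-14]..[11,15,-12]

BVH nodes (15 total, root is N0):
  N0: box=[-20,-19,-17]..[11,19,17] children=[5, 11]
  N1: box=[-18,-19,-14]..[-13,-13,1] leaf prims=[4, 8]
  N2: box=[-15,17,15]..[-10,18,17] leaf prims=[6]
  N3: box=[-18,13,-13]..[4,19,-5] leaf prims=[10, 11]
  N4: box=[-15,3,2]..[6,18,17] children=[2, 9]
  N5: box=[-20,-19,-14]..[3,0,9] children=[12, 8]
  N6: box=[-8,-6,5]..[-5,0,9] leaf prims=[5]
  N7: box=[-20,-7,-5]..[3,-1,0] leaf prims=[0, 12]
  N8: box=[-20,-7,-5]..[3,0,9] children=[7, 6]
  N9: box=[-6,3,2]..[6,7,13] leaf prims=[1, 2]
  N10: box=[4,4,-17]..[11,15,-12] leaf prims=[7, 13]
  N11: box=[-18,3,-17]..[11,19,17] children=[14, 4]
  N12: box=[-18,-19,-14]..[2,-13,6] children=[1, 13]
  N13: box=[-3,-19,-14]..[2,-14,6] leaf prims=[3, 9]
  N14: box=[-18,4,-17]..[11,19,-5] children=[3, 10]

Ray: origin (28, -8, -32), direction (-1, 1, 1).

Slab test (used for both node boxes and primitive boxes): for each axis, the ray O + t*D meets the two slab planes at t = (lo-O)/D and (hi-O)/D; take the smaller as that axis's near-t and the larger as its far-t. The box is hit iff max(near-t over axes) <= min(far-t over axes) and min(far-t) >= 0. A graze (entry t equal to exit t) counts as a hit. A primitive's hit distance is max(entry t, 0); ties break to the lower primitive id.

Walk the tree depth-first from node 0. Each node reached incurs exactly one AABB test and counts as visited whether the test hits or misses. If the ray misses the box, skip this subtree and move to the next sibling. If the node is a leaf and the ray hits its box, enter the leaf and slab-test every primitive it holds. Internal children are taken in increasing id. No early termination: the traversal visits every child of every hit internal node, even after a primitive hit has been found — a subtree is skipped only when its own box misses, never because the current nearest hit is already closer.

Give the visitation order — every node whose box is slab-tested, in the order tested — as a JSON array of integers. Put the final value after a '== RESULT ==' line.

Traverse from the root:
N0 x:[17,48] y:[-11,27] z:[15,49] -> hit [17,27], descend [5, 11]
  N5 x:[25,48] y:[-11,8] z:[18,41] -> miss, prune
  N11 x:[17,46] y:[11,27] z:[15,49] -> hit [17,27], descend [4, 14]
    N4 x:[22,43] y:[11,26] z:[34,49] -> miss, prune
    N14 x:[17,46] y:[12,27] z:[15,27] -> hit [17,27], descend [3, 10]
      N3 x:[24,46] y:[21,27] z:[19,27] -> hit [24,27] leaf, test {P10(miss), P11@t=24}
      N10 x:[17,24] y:[12,23] z:[15,20] -> hit [17,20] leaf, test {P7(miss), P13@t=18}

7 AABB tests over nodes [0, 5, 11, 4, 14, 3, 10]; 2 leaves entered; closest P13.

== RESULT ==
[0, 5, 11, 4, 14, 3, 10]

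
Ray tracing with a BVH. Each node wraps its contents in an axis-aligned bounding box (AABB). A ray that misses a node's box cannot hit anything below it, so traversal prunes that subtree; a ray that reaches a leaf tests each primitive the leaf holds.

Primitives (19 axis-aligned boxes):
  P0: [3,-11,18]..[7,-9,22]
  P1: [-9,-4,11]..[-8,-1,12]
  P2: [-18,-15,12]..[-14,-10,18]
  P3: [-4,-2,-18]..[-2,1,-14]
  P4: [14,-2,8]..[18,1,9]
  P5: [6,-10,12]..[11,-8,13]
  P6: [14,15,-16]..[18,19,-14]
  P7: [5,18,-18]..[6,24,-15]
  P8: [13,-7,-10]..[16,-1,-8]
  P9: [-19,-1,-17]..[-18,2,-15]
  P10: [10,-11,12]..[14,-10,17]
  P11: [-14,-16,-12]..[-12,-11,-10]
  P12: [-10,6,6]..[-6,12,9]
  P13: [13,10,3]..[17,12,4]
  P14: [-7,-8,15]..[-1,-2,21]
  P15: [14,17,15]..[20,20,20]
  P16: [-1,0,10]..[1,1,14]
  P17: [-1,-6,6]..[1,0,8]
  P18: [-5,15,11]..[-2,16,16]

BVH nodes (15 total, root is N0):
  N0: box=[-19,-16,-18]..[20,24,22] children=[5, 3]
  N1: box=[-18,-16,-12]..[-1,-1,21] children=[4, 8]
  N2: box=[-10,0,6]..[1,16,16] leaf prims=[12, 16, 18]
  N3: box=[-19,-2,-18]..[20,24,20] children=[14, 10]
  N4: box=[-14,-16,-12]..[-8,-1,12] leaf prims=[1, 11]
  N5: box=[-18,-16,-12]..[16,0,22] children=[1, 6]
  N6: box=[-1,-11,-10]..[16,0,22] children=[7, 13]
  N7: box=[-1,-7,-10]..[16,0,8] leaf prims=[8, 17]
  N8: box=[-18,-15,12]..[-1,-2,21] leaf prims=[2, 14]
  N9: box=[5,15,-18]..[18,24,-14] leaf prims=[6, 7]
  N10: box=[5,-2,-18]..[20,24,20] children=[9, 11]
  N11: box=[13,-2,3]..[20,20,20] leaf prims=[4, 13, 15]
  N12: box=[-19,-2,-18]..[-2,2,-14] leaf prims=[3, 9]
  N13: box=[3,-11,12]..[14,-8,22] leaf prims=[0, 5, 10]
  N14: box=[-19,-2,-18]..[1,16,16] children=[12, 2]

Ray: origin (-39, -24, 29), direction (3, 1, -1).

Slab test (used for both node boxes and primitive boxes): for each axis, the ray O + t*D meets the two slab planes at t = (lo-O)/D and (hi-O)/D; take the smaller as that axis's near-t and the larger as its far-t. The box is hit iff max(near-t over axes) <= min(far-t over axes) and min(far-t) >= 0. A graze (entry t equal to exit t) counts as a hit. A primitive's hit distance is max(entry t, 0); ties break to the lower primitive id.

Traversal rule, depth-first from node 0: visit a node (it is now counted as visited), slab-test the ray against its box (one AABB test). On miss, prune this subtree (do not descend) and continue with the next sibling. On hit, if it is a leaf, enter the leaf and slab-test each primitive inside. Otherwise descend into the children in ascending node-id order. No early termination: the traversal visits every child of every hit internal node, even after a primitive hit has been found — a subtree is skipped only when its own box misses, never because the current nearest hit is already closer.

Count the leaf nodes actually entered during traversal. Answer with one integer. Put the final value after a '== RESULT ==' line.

Walk:
N0 x:[20/3,59/3] y:[8,48] z:[7,47] -> hit [8,59/3], descend [3, 5]
  N3 x:[20/3,59/3] y:[22,48] z:[9,47] -> miss, prune
  N5 x:[7,55/3] y:[8,24] z:[7,41] -> hit [8,55/3], descend [1, 6]
    N1 x:[7,38/3] y:[8,23] z:[8,41] -> hit [8,38/3], descend [4, 8]
      N4 x:[25/3,31/3] y:[8,23] z:[17,41] -> miss, prune
      N8 x:[7,38/3] y:[9,22] z:[8,17] -> hit [9,38/3] leaf, test {P2(miss), P14(miss)}
    N6 x:[38/3,55/3] y:[13,24] z:[7,39] -> hit [13,55/3], descend [7, 13]
      N7 x:[38/3,55/3] y:[17,24] z:[21,39] -> miss, prune
      N13 x:[14,53/3] y:[13,16] z:[7,17] -> hit [14,16] leaf, test {P0(miss), P5@t=16, P10(miss)}

9 AABB tests over nodes [0, 3, 5, 1, 4, 8, 6, 7, 13]; 2 leaves entered; closest P5.

== RESULT ==
2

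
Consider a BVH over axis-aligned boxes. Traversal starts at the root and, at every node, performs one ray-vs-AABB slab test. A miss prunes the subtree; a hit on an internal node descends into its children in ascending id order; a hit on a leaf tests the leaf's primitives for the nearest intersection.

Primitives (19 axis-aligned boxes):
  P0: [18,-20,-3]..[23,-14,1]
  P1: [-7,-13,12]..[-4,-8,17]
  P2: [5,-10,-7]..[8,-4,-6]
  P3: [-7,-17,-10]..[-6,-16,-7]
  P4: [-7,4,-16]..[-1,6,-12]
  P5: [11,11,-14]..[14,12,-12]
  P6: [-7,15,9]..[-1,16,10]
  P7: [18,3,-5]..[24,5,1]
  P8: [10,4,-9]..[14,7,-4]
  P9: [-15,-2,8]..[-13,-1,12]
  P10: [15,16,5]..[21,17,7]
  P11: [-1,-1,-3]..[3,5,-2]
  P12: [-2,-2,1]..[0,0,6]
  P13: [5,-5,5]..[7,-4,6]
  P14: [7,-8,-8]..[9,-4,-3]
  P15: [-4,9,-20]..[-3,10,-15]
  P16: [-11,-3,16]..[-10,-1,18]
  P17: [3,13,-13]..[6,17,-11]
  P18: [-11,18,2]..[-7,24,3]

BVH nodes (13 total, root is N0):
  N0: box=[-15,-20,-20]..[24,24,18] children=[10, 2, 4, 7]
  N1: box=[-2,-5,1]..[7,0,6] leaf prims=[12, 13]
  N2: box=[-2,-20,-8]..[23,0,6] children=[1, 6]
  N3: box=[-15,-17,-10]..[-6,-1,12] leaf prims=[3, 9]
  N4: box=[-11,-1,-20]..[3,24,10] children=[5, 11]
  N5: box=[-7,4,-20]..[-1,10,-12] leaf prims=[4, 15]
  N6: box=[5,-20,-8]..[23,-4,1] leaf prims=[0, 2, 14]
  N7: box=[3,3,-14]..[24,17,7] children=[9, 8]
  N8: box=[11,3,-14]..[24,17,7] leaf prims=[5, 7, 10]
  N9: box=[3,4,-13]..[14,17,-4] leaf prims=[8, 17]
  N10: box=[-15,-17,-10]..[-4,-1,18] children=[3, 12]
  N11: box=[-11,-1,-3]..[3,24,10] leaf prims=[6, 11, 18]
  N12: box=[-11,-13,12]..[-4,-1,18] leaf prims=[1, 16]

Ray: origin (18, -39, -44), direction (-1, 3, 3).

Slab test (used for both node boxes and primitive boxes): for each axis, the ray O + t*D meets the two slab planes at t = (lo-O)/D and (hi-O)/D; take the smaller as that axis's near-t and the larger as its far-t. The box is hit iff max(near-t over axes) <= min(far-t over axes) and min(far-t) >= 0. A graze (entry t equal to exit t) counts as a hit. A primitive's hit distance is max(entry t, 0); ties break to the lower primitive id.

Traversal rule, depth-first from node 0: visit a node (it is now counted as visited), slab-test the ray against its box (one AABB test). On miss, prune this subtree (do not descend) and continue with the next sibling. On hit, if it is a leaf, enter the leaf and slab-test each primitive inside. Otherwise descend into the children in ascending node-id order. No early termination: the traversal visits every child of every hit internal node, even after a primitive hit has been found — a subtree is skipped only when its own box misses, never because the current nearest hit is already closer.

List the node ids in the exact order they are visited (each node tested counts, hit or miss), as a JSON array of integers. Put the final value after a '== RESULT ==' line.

Trace the traversal:
N0 x:[-6,33] y:[19/3,21] z:[8,62/3] -> hit [8,62/3], descend [2, 4, 7, 10]
  N2 x:[-5,20] y:[19/3,13] z:[12,50/3] -> hit [12,13], descend [1, 6]
    N1 x:[11,20] y:[34/3,13] z:[15,50/3] -> miss, prune
    N6 x:[-5,13] y:[19/3,35/3] z:[12,15] -> miss, prune
  N4 x:[15,29] y:[38/3,21] z:[8,18] -> hit [15,18], descend [5, 11]
    N5 x:[19,25] y:[43/3,49/3] z:[8,32/3] -> miss, prune
    N11 x:[15,29] y:[38/3,21] z:[41/3,18] -> hit [15,18] leaf, test {P6(miss), P11(miss), P18(miss)}
  N7 x:[-6,15] y:[14,56/3] z:[10,17] -> hit [14,15], descend [8, 9]
    N8 x:[-6,7] y:[14,56/3] z:[10,17] -> miss, prune
    N9 x:[4,15] y:[43/3,56/3] z:[31/3,40/3] -> miss, prune
  N10 x:[22,33] y:[22/3,38/3] z:[34/3,62/3] -> miss, prune

11 AABB tests over nodes [0, 2, 1, 6, 4, 5, 11, 7, 8, 9, 10]; 1 leaf entered; closest miss.

== RESULT ==
[0, 2, 1, 6, 4, 5, 11, 7, 8, 9, 10]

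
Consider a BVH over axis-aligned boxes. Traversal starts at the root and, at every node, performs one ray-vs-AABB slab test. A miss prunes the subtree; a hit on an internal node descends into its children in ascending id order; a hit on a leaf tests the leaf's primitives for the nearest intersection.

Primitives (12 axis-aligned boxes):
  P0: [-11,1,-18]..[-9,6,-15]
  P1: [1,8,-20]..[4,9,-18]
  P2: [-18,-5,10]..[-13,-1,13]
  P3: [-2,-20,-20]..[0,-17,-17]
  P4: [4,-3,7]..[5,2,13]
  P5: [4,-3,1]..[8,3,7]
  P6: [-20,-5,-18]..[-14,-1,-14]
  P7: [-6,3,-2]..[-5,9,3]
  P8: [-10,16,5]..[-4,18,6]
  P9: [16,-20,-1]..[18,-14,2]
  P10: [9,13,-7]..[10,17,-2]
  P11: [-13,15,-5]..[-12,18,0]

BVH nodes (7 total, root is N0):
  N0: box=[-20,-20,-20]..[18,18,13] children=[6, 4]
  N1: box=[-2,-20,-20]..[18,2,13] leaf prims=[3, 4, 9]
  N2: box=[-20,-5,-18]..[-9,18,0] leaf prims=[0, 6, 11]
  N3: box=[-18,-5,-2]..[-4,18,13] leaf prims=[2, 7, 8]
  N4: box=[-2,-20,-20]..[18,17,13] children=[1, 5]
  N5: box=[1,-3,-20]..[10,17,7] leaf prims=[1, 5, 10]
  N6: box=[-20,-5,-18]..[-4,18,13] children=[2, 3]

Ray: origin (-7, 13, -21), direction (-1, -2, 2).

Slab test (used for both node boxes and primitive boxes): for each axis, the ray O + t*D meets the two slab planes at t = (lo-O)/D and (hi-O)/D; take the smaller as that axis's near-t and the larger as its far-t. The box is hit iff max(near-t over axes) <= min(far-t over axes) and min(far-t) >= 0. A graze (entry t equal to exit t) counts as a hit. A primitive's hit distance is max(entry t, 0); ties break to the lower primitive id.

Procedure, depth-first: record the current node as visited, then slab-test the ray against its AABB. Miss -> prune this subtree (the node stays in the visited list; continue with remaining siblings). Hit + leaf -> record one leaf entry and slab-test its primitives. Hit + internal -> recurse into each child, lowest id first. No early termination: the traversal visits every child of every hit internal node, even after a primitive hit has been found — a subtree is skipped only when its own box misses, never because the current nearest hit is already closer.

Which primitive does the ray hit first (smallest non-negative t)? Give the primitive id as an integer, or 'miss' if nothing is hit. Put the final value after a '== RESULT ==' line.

Trace the traversal:
N0 x:[-25,13] y:[-5/2,33/2] z:[1/2,17] -> hit [1/2,13], descend [4, 6]
  N4 x:[-25,-5] y:[-2,33/2] z:[1/2,17] -> miss, prune
  N6 x:[-3,13] y:[-5/2,9] z:[3/2,17] -> hit [3/2,9], descend [2, 3]
    N2 x:[2,13] y:[-5/2,9] z:[3/2,21/2] -> hit [2,9] leaf, test {P0(miss), P6(miss), P11(miss)}
    N3 x:[-3,11] y:[-5/2,9] z:[19/2,17] -> miss, prune

Summary -> nodes [0, 4, 6, 2, 3]; box-tests=5; leaf-entries=1; first=miss

== RESULT ==
miss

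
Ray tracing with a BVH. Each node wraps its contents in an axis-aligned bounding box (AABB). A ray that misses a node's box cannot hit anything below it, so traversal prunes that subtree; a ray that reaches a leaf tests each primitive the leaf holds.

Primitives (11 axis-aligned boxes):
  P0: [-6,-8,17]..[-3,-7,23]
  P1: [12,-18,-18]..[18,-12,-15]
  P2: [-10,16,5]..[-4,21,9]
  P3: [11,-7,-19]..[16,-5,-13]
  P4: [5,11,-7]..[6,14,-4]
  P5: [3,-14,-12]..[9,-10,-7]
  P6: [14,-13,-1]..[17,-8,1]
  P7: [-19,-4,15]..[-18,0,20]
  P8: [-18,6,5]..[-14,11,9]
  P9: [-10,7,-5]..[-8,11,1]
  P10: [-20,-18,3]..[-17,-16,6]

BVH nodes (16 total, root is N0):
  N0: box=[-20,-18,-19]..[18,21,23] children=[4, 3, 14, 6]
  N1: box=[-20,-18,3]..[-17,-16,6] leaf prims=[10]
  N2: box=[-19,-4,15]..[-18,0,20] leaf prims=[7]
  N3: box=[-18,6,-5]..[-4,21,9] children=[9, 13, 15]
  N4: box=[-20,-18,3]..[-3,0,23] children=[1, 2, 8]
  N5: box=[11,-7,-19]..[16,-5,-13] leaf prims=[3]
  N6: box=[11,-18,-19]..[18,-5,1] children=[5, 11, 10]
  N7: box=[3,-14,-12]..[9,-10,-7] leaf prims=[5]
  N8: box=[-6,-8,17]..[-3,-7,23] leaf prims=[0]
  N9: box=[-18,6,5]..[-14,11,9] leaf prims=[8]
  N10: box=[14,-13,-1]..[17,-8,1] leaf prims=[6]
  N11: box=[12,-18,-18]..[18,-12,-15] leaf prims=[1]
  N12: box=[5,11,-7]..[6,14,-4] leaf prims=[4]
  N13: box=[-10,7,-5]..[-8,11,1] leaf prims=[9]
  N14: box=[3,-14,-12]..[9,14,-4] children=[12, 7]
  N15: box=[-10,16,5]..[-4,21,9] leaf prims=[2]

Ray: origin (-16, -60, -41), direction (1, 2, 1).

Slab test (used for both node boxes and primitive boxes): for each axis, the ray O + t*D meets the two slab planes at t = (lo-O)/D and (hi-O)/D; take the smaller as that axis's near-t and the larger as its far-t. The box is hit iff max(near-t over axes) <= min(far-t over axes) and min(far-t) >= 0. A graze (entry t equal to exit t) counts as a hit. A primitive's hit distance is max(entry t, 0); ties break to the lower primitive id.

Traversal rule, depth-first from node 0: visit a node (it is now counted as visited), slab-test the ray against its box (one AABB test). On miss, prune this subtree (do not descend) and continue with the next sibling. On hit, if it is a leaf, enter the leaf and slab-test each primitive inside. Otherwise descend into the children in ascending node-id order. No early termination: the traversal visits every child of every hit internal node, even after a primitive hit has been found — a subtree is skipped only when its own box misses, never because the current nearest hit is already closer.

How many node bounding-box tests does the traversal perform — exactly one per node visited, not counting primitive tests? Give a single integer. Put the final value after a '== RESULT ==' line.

Walk:
N0 x:[-4,34] y:[21,81/2] z:[22,64] -> hit [22,34], descend [3, 4, 6, 14]
  N3 x:[-2,12] y:[33,81/2] z:[36,50] -> miss, prune
  N4 x:[-4,13] y:[21,30] z:[44,64] -> miss, prune
  N6 x:[27,34] y:[21,55/2] z:[22,42] -> hit [27,55/2], descend [5, 10, 11]
    N5 x:[27,32] y:[53/2,55/2] z:[22,28] -> hit [27,55/2] leaf, test {P3@t=27}
    N10 x:[30,33] y:[47/2,26] z:[40,42] -> miss, prune
    N11 x:[28,34] y:[21,24] z:[23,26] -> miss, prune
  N14 x:[19,25] y:[23,37] z:[29,37] -> miss, prune

8 AABB tests over nodes [0, 3, 4, 6, 5, 10, 11, 14]; 1 leaf entered; closest P3.

== RESULT ==
8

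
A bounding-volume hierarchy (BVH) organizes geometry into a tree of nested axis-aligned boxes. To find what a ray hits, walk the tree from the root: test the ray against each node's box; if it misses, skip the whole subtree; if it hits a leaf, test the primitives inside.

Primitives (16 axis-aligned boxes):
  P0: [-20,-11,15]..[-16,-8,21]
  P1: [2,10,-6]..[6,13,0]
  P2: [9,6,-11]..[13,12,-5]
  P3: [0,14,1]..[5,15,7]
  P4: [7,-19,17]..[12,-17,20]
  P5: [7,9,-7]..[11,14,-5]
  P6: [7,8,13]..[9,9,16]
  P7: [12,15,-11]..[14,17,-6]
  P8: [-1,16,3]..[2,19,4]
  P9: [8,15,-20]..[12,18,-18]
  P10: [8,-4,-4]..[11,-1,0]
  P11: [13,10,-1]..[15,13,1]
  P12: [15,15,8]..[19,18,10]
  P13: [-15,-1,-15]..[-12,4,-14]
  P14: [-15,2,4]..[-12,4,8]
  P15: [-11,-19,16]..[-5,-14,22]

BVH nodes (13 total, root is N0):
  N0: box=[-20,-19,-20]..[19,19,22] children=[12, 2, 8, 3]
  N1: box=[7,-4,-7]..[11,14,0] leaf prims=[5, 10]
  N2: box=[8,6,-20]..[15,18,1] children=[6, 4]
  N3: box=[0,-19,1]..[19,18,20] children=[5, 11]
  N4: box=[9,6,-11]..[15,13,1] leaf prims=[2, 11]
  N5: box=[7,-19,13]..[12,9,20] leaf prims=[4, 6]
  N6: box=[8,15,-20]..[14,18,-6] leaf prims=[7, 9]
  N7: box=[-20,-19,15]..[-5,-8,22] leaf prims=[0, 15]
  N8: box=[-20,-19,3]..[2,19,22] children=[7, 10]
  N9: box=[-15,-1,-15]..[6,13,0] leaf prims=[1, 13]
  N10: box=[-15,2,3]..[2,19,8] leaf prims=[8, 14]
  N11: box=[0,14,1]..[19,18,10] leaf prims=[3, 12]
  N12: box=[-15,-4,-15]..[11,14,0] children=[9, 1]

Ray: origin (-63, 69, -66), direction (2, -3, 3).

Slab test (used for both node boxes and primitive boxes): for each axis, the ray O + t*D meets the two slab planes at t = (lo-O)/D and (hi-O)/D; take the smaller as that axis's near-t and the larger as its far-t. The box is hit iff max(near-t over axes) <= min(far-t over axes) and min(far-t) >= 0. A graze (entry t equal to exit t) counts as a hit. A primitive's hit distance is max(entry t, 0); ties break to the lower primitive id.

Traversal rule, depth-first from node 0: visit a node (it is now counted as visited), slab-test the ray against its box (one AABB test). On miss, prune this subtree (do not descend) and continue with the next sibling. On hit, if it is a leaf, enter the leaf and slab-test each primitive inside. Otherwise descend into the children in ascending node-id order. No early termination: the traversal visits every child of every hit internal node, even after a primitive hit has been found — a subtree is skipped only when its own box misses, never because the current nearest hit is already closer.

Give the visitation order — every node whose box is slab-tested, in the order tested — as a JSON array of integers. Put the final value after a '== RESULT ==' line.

Trace the traversal:
N0 x:[43/2,41] y:[50/3,88/3] z:[46/3,88/3] -> hit [43/2,88/3], descend [2, 3, 8, 12]
  N2 x:[71/2,39] y:[17,21] z:[46/3,67/3] -> miss, prune
  N3 x:[63/2,41] y:[17,88/3] z:[67/3,86/3] -> miss, prune
  N8 x:[43/2,65/2] y:[50/3,88/3] z:[23,88/3] -> hit [23,88/3], descend [7, 10]
    N7 x:[43/2,29] y:[77/3,88/3] z:[27,88/3] -> hit [27,29] leaf, test {P0(miss), P15@t=83/3}
    N10 x:[24,65/2] y:[50/3,67/3] z:[23,74/3] -> miss, prune
  N12 x:[24,37] y:[55/3,73/3] z:[17,22] -> miss, prune

7 AABB tests over nodes [0, 2, 3, 8, 7, 10, 12]; 1 leaf entered; closest P15.

== RESULT ==
[0, 2, 3, 8, 7, 10, 12]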